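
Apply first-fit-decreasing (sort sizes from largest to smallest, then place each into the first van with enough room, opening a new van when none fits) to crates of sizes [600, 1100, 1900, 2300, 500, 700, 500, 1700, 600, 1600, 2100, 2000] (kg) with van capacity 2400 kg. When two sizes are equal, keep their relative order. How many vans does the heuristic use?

7

Sorted descending: 2300, 2100, 2000, 1900, 1700, 1600, 1100, 700, 600, 600, 500, 500.
  2300 → van 1 (new)  [load 2300/2400]
  2100 → van 2 (new)  [load 2100/2400]
  2000 → van 3 (new)  [load 2000/2400]
  1900 → van 4 (new)  [load 1900/2400]
  1700 → van 5 (new)  [load 1700/2400]
  1600 → van 6 (new)  [load 1600/2400]
  1100 → van 7 (new)  [load 1100/2400]
  700 → van 5  [load 2400/2400]
  600 → van 6  [load 2200/2400]
  600 → van 7  [load 1700/2400]
  500 → van 4  [load 2400/2400]
  500 → van 7  [load 2200/2400]
7 vans opened.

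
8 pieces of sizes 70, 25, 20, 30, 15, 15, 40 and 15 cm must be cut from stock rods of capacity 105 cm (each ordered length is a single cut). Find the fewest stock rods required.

3

Total = 70 + 40 + 30 + 25 + 20 + 15 + 15 + 15 = 230 cm.
Lower bound: ⌈230/105⌉ = 3 stock rods.
A packing using 3 stock rods:
  stock rod 1: 70 + 30 = 100
  stock rod 2: 40 + 25 + 20 + 15 = 100
  stock rod 3: 15 + 15 = 30
This matches the lower bound, so 3 is optimal.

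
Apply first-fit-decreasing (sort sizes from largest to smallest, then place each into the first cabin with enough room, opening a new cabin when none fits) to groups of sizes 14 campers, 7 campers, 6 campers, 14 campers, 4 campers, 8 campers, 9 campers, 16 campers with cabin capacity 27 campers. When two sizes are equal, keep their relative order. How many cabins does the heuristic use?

3

Sorted descending: 16, 14, 14, 9, 8, 7, 6, 4.
  16 → cabin 1 (new)  [load 16/27]
  14 → cabin 2 (new)  [load 14/27]
  14 → cabin 3 (new)  [load 14/27]
  9 → cabin 1  [load 25/27]
  8 → cabin 2  [load 22/27]
  7 → cabin 3  [load 21/27]
  6 → cabin 3  [load 27/27]
  4 → cabin 2  [load 26/27]
3 cabins opened.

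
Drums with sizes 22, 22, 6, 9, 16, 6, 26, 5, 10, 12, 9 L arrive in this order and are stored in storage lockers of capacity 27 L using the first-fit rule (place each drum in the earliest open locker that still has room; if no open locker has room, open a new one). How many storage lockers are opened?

6

  22 → locker 1 (new)  [load 22/27]
  22 → locker 2 (new)  [load 22/27]
  6 → locker 3 (new)  [load 6/27]
  9 → locker 3  [load 15/27]
  16 → locker 4 (new)  [load 16/27]
  6 → locker 3  [load 21/27]
  26 → locker 5 (new)  [load 26/27]
  5 → locker 1  [load 27/27]
  10 → locker 4  [load 26/27]
  12 → locker 6 (new)  [load 12/27]
  9 → locker 6  [load 21/27]
6 storage lockers opened.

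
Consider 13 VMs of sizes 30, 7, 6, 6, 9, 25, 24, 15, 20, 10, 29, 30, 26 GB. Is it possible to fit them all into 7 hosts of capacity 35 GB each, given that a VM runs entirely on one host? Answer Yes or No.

Total = 237 GB; ⌈237/35⌉ = 7.
The bound of 7 does not rule out 7, but exhaustive search shows no assignment into 7 hosts of capacity 35 GB exists — the minimum is 8.

No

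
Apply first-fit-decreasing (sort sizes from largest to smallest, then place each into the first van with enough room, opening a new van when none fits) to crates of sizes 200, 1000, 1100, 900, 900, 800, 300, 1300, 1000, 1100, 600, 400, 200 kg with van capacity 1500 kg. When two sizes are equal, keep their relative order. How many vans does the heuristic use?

8

Sorted descending: 1300, 1100, 1100, 1000, 1000, 900, 900, 800, 600, 400, 300, 200, 200.
  1300 → van 1 (new)  [load 1300/1500]
  1100 → van 2 (new)  [load 1100/1500]
  1100 → van 3 (new)  [load 1100/1500]
  1000 → van 4 (new)  [load 1000/1500]
  1000 → van 5 (new)  [load 1000/1500]
  900 → van 6 (new)  [load 900/1500]
  900 → van 7 (new)  [load 900/1500]
  800 → van 8 (new)  [load 800/1500]
  600 → van 6  [load 1500/1500]
  400 → van 2  [load 1500/1500]
  300 → van 3  [load 1400/1500]
  200 → van 1  [load 1500/1500]
  200 → van 4  [load 1200/1500]
8 vans opened.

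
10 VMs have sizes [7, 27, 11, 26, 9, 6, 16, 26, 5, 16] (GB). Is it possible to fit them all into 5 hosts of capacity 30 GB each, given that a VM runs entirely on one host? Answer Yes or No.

No

Total = 149 GB; ⌈149/30⌉ = 5.
The bound of 5 does not rule out 5, but exhaustive search shows no assignment into 5 hosts of capacity 30 GB exists — the minimum is 6.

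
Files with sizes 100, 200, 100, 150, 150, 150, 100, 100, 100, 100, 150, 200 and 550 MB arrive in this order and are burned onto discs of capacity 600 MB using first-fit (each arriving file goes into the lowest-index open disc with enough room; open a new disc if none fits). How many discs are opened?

4

  100 → disc 1 (new)  [load 100/600]
  200 → disc 1  [load 300/600]
  100 → disc 1  [load 400/600]
  150 → disc 1  [load 550/600]
  150 → disc 2 (new)  [load 150/600]
  150 → disc 2  [load 300/600]
  100 → disc 2  [load 400/600]
  100 → disc 2  [load 500/600]
  100 → disc 2  [load 600/600]
  100 → disc 3 (new)  [load 100/600]
  150 → disc 3  [load 250/600]
  200 → disc 3  [load 450/600]
  550 → disc 4 (new)  [load 550/600]
4 discs opened.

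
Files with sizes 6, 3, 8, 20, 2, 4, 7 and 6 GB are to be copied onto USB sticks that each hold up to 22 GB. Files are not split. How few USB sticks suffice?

Total = 20 + 8 + 7 + 6 + 6 + 4 + 3 + 2 = 56 GB.
Lower bound: ⌈56/22⌉ = 3 USB sticks.
A packing using 3 USB sticks:
  USB stick 1: 20 + 2 = 22
  USB stick 2: 8 + 7 + 6 = 21
  USB stick 3: 6 + 4 + 3 = 13
This matches the lower bound, so 3 is optimal.

3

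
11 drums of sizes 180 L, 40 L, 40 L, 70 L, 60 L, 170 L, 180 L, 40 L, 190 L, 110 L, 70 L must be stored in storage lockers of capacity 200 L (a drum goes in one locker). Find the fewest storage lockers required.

7

Total = 190 + 180 + 180 + 170 + 110 + 70 + 70 + 60 + 40 + 40 + 40 = 1150 L.
Lower bound: ⌈1150/200⌉ = 6 storage lockers.
A packing using 7 storage lockers:
  locker 1: 190 = 190
  locker 2: 180 = 180
  locker 3: 180 = 180
  locker 4: 170 = 170
  locker 5: 110 + 70 = 180
  locker 6: 70 + 60 + 40 = 170
  locker 7: 40 + 40 = 80
No arrangement into 6 storage lockers stays within capacity, so 7 is optimal.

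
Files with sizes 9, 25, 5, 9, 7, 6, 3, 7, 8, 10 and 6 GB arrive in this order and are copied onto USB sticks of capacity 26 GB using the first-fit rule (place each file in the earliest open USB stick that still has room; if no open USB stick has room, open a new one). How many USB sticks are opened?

4

  9 → USB stick 1 (new)  [load 9/26]
  25 → USB stick 2 (new)  [load 25/26]
  5 → USB stick 1  [load 14/26]
  9 → USB stick 1  [load 23/26]
  7 → USB stick 3 (new)  [load 7/26]
  6 → USB stick 3  [load 13/26]
  3 → USB stick 1  [load 26/26]
  7 → USB stick 3  [load 20/26]
  8 → USB stick 4 (new)  [load 8/26]
  10 → USB stick 4  [load 18/26]
  6 → USB stick 3  [load 26/26]
4 USB sticks opened.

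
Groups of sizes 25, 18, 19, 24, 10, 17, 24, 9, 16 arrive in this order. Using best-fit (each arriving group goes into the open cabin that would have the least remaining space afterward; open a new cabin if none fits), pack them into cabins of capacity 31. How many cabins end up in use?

7

  25 → cabin 1 (new)  [load 25/31]
  18 → cabin 2 (new)  [load 18/31]
  19 → cabin 3 (new)  [load 19/31]
  24 → cabin 4 (new)  [load 24/31]
  10 → cabin 3  [load 29/31]
  17 → cabin 5 (new)  [load 17/31]
  24 → cabin 6 (new)  [load 24/31]
  9 → cabin 2  [load 27/31]
  16 → cabin 7 (new)  [load 16/31]
7 cabins opened.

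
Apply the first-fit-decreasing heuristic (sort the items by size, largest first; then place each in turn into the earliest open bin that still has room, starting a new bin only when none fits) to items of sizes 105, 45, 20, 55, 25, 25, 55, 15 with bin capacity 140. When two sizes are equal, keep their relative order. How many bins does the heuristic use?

3

Sorted descending: 105, 55, 55, 45, 25, 25, 20, 15.
  105 → bin 1 (new)  [load 105/140]
  55 → bin 2 (new)  [load 55/140]
  55 → bin 2  [load 110/140]
  45 → bin 3 (new)  [load 45/140]
  25 → bin 1  [load 130/140]
  25 → bin 2  [load 135/140]
  20 → bin 3  [load 65/140]
  15 → bin 3  [load 80/140]
3 bins opened.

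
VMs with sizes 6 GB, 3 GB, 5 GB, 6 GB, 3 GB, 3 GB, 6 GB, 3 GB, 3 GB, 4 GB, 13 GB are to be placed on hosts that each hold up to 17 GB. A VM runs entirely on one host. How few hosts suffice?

Total = 13 + 6 + 6 + 6 + 5 + 4 + 3 + 3 + 3 + 3 + 3 = 55 GB.
Lower bound: ⌈55/17⌉ = 4 hosts.
A packing using 4 hosts:
  host 1: 13 + 4 = 17
  host 2: 6 + 6 + 5 = 17
  host 3: 6 + 3 + 3 + 3 = 15
  host 4: 3 + 3 = 6
This matches the lower bound, so 4 is optimal.

4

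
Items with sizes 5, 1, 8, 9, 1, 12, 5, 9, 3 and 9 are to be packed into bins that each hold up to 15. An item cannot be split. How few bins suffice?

Total = 12 + 9 + 9 + 9 + 8 + 5 + 5 + 3 + 1 + 1 = 62.
Lower bound: ⌈62/15⌉ = 5 bins.
A packing using 5 bins:
  bin 1: 12 + 3 = 15
  bin 2: 9 + 5 + 1 = 15
  bin 3: 9 + 5 + 1 = 15
  bin 4: 9 = 9
  bin 5: 8 = 8
This matches the lower bound, so 5 is optimal.

5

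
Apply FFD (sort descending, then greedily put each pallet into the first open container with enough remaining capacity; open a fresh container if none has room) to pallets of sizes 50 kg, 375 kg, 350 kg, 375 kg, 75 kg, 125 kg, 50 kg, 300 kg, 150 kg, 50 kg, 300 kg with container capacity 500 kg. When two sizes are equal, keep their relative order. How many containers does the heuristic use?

5

Sorted descending: 375, 375, 350, 300, 300, 150, 125, 75, 50, 50, 50.
  375 → container 1 (new)  [load 375/500]
  375 → container 2 (new)  [load 375/500]
  350 → container 3 (new)  [load 350/500]
  300 → container 4 (new)  [load 300/500]
  300 → container 5 (new)  [load 300/500]
  150 → container 3  [load 500/500]
  125 → container 1  [load 500/500]
  75 → container 2  [load 450/500]
  50 → container 2  [load 500/500]
  50 → container 4  [load 350/500]
  50 → container 4  [load 400/500]
5 containers opened.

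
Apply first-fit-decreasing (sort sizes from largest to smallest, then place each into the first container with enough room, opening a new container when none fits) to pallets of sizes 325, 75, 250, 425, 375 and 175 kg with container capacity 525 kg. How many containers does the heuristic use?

Sorted descending: 425, 375, 325, 250, 175, 75.
  425 → container 1 (new)  [load 425/525]
  375 → container 2 (new)  [load 375/525]
  325 → container 3 (new)  [load 325/525]
  250 → container 4 (new)  [load 250/525]
  175 → container 3  [load 500/525]
  75 → container 1  [load 500/525]
4 containers opened.

4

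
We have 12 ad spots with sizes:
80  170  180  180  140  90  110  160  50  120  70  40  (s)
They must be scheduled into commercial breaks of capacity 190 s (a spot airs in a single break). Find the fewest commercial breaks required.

Total = 180 + 180 + 170 + 160 + 140 + 120 + 110 + 90 + 80 + 70 + 50 + 40 = 1390 s.
Lower bound: ⌈1390/190⌉ = 8 commercial breaks.
A packing using 8 commercial breaks:
  break 1: 180 = 180
  break 2: 180 = 180
  break 3: 170 = 170
  break 4: 160 = 160
  break 5: 140 + 50 = 190
  break 6: 120 + 70 = 190
  break 7: 110 + 80 = 190
  break 8: 90 + 40 = 130
This matches the lower bound, so 8 is optimal.

8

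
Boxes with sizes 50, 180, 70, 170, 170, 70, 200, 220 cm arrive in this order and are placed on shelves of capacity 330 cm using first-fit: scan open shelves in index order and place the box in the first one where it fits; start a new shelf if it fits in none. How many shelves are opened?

  50 → shelf 1 (new)  [load 50/330]
  180 → shelf 1  [load 230/330]
  70 → shelf 1  [load 300/330]
  170 → shelf 2 (new)  [load 170/330]
  170 → shelf 3 (new)  [load 170/330]
  70 → shelf 2  [load 240/330]
  200 → shelf 4 (new)  [load 200/330]
  220 → shelf 5 (new)  [load 220/330]
5 shelves opened.

5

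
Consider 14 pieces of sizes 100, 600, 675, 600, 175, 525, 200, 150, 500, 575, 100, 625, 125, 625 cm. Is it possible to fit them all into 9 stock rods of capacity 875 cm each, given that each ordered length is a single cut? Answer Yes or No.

Yes

A valid assignment using 8 stock rods:
  stock rod 1: 675 + 200 = 875
  stock rod 2: 625 + 175 = 800
  stock rod 3: 625 + 150 + 100 = 875
  stock rod 4: 600 + 125 + 100 = 825
  stock rod 5: 600 = 600
  stock rod 6: 575 = 575
  stock rod 7: 525 = 525
  stock rod 8: 500 = 500
That uses only 8 ≤ 9, so 9 stock rods are enough.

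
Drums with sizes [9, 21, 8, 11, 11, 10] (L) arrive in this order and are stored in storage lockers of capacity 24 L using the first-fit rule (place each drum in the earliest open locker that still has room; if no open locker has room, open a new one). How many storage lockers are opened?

  9 → locker 1 (new)  [load 9/24]
  21 → locker 2 (new)  [load 21/24]
  8 → locker 1  [load 17/24]
  11 → locker 3 (new)  [load 11/24]
  11 → locker 3  [load 22/24]
  10 → locker 4 (new)  [load 10/24]
4 storage lockers opened.

4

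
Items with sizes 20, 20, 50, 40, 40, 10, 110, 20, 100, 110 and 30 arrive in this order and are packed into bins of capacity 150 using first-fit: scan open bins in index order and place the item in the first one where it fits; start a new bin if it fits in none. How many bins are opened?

  20 → bin 1 (new)  [load 20/150]
  20 → bin 1  [load 40/150]
  50 → bin 1  [load 90/150]
  40 → bin 1  [load 130/150]
  40 → bin 2 (new)  [load 40/150]
  10 → bin 1  [load 140/150]
  110 → bin 2  [load 150/150]
  20 → bin 3 (new)  [load 20/150]
  100 → bin 3  [load 120/150]
  110 → bin 4 (new)  [load 110/150]
  30 → bin 3  [load 150/150]
4 bins opened.

4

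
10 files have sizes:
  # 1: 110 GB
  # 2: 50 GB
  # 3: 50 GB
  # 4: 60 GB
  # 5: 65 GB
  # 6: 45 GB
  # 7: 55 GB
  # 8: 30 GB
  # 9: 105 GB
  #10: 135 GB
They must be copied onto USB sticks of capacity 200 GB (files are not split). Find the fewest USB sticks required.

4

Total = 135 + 110 + 105 + 65 + 60 + 55 + 50 + 50 + 45 + 30 = 705 GB.
Lower bound: ⌈705/200⌉ = 4 USB sticks.
A packing using 4 USB sticks:
  USB stick 1: 135 + 65 = 200
  USB stick 2: 110 + 60 + 30 = 200
  USB stick 3: 105 + 55 = 160
  USB stick 4: 50 + 50 + 45 = 145
This matches the lower bound, so 4 is optimal.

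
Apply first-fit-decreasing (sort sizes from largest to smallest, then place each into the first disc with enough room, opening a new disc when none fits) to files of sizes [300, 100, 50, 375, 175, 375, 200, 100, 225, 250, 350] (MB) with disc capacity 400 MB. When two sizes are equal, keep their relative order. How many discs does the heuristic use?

7

Sorted descending: 375, 375, 350, 300, 250, 225, 200, 175, 100, 100, 50.
  375 → disc 1 (new)  [load 375/400]
  375 → disc 2 (new)  [load 375/400]
  350 → disc 3 (new)  [load 350/400]
  300 → disc 4 (new)  [load 300/400]
  250 → disc 5 (new)  [load 250/400]
  225 → disc 6 (new)  [load 225/400]
  200 → disc 7 (new)  [load 200/400]
  175 → disc 6  [load 400/400]
  100 → disc 4  [load 400/400]
  100 → disc 5  [load 350/400]
  50 → disc 3  [load 400/400]
7 discs opened.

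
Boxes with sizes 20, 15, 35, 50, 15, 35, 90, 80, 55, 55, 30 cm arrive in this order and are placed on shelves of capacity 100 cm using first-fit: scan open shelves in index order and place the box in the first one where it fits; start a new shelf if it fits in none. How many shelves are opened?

  20 → shelf 1 (new)  [load 20/100]
  15 → shelf 1  [load 35/100]
  35 → shelf 1  [load 70/100]
  50 → shelf 2 (new)  [load 50/100]
  15 → shelf 1  [load 85/100]
  35 → shelf 2  [load 85/100]
  90 → shelf 3 (new)  [load 90/100]
  80 → shelf 4 (new)  [load 80/100]
  55 → shelf 5 (new)  [load 55/100]
  55 → shelf 6 (new)  [load 55/100]
  30 → shelf 5  [load 85/100]
6 shelves opened.

6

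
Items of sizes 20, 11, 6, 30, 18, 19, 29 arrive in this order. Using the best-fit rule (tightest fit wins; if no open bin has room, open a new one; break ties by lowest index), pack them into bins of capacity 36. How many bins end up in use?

  20 → bin 1 (new)  [load 20/36]
  11 → bin 1  [load 31/36]
  6 → bin 2 (new)  [load 6/36]
  30 → bin 2  [load 36/36]
  18 → bin 3 (new)  [load 18/36]
  19 → bin 4 (new)  [load 19/36]
  29 → bin 5 (new)  [load 29/36]
5 bins opened.

5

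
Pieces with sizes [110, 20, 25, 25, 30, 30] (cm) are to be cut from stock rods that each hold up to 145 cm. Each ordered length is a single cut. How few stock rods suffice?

Total = 110 + 30 + 30 + 25 + 25 + 20 = 240 cm.
Lower bound: ⌈240/145⌉ = 2 stock rods.
A packing using 2 stock rods:
  stock rod 1: 110 + 30 = 140
  stock rod 2: 30 + 25 + 25 + 20 = 100
This matches the lower bound, so 2 is optimal.

2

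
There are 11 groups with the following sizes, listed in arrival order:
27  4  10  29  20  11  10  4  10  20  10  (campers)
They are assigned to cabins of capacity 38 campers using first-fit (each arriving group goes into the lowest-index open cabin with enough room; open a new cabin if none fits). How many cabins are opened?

5

  27 → cabin 1 (new)  [load 27/38]
  4 → cabin 1  [load 31/38]
  10 → cabin 2 (new)  [load 10/38]
  29 → cabin 3 (new)  [load 29/38]
  20 → cabin 2  [load 30/38]
  11 → cabin 4 (new)  [load 11/38]
  10 → cabin 4  [load 21/38]
  4 → cabin 1  [load 35/38]
  10 → cabin 4  [load 31/38]
  20 → cabin 5 (new)  [load 20/38]
  10 → cabin 5  [load 30/38]
5 cabins opened.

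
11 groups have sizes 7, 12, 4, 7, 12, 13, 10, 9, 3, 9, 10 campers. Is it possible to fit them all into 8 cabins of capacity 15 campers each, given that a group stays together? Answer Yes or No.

Yes

A valid assignment using 8 cabins:
  cabin 1: 13 = 13
  cabin 2: 12 + 3 = 15
  cabin 3: 12 = 12
  cabin 4: 10 + 4 = 14
  cabin 5: 10 = 10
  cabin 6: 9 = 9
  cabin 7: 9 = 9
  cabin 8: 7 + 7 = 14
Every load is within 15 campers, so 8 cabins suffice.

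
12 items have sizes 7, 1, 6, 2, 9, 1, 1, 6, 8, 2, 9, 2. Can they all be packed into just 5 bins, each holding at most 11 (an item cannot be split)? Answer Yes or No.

Total = 54; ⌈54/11⌉ = 5.
6 items each exceed half the capacity and cannot share a bin, forcing at least 6 bins.
At least 6 bins are required, but only 5 are allowed.

No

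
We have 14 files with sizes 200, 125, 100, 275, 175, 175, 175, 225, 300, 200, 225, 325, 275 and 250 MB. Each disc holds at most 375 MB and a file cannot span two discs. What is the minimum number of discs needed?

Total = 325 + 300 + 275 + 275 + 250 + 225 + 225 + 200 + 200 + 175 + 175 + 175 + 125 + 100 = 3025 MB.
Lower bound: ⌈3025/375⌉ = 9 discs.
A packing using 10 discs:
  disc 1: 325 = 325
  disc 2: 300 = 300
  disc 3: 275 + 100 = 375
  disc 4: 275 = 275
  disc 5: 250 + 125 = 375
  disc 6: 225 = 225
  disc 7: 225 = 225
  disc 8: 200 + 175 = 375
  disc 9: 200 + 175 = 375
  disc 10: 175 = 175
No arrangement into 9 discs stays within capacity, so 10 is optimal.

10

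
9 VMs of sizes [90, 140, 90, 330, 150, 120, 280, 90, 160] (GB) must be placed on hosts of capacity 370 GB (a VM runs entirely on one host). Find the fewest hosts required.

5

Total = 330 + 280 + 160 + 150 + 140 + 120 + 90 + 90 + 90 = 1450 GB.
Lower bound: ⌈1450/370⌉ = 4 hosts.
A packing using 5 hosts:
  host 1: 330 = 330
  host 2: 280 + 90 = 370
  host 3: 160 + 150 = 310
  host 4: 140 + 120 + 90 = 350
  host 5: 90 = 90
No arrangement into 4 hosts stays within capacity, so 5 is optimal.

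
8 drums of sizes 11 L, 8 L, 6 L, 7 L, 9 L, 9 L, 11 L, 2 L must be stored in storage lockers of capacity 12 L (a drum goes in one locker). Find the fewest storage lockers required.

Total = 11 + 11 + 9 + 9 + 8 + 7 + 6 + 2 = 63 L.
Lower bound: ⌈63/12⌉ = 6 storage lockers.
A packing using 7 storage lockers:
  locker 1: 11 = 11
  locker 2: 11 = 11
  locker 3: 9 + 2 = 11
  locker 4: 9 = 9
  locker 5: 8 = 8
  locker 6: 7 = 7
  locker 7: 6 = 6
No arrangement into 6 storage lockers stays within capacity, so 7 is optimal.

7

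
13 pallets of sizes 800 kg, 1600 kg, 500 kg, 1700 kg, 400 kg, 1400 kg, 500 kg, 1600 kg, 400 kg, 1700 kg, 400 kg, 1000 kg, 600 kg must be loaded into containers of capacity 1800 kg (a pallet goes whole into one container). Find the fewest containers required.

Total = 1700 + 1700 + 1600 + 1600 + 1400 + 1000 + 800 + 600 + 500 + 500 + 400 + 400 + 400 = 12600 kg.
Lower bound: ⌈12600/1800⌉ = 7 containers.
A packing using 8 containers:
  container 1: 1700 = 1700
  container 2: 1700 = 1700
  container 3: 1600 = 1600
  container 4: 1600 = 1600
  container 5: 1400 + 400 = 1800
  container 6: 1000 + 800 = 1800
  container 7: 600 + 500 + 500 = 1600
  container 8: 400 + 400 = 800
No arrangement into 7 containers stays within capacity, so 8 is optimal.

8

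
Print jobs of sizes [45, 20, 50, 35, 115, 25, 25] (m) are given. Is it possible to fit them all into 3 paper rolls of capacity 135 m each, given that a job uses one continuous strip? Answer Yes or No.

Yes

A valid assignment using 3 paper rolls:
  roll 1: 115 + 20 = 135
  roll 2: 50 + 45 + 35 = 130
  roll 3: 25 + 25 = 50
Every load is within 135 m, so 3 paper rolls suffice.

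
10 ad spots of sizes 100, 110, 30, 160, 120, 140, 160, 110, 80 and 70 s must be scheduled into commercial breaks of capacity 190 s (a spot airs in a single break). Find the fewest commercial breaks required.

7

Total = 160 + 160 + 140 + 120 + 110 + 110 + 100 + 80 + 70 + 30 = 1080 s.
Lower bound: ⌈1080/190⌉ = 6 commercial breaks.
Also, 7 ad spots each exceed 95 s, and no two of those can share a break, so at least 7 commercial breaks are needed.
A packing using 7 commercial breaks:
  break 1: 160 + 30 = 190
  break 2: 160 = 160
  break 3: 140 = 140
  break 4: 120 + 70 = 190
  break 5: 110 + 80 = 190
  break 6: 110 = 110
  break 7: 100 = 100
This matches the lower bound, so 7 is optimal.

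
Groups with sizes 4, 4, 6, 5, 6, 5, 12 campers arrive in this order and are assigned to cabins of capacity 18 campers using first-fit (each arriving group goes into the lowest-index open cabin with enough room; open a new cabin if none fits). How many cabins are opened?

  4 → cabin 1 (new)  [load 4/18]
  4 → cabin 1  [load 8/18]
  6 → cabin 1  [load 14/18]
  5 → cabin 2 (new)  [load 5/18]
  6 → cabin 2  [load 11/18]
  5 → cabin 2  [load 16/18]
  12 → cabin 3 (new)  [load 12/18]
3 cabins opened.

3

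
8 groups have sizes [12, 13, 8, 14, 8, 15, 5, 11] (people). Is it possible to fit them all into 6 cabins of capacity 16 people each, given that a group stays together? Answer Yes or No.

Yes

A valid assignment using 6 cabins:
  cabin 1: 15 = 15
  cabin 2: 14 = 14
  cabin 3: 13 = 13
  cabin 4: 12 = 12
  cabin 5: 11 + 5 = 16
  cabin 6: 8 + 8 = 16
Every load is within 16 people, so 6 cabins suffice.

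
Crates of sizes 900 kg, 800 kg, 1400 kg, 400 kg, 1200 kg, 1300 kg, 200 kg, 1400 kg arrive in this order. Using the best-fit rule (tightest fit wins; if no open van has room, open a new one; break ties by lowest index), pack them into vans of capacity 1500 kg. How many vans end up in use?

  900 → van 1 (new)  [load 900/1500]
  800 → van 2 (new)  [load 800/1500]
  1400 → van 3 (new)  [load 1400/1500]
  400 → van 1  [load 1300/1500]
  1200 → van 4 (new)  [load 1200/1500]
  1300 → van 5 (new)  [load 1300/1500]
  200 → van 1  [load 1500/1500]
  1400 → van 6 (new)  [load 1400/1500]
6 vans opened.

6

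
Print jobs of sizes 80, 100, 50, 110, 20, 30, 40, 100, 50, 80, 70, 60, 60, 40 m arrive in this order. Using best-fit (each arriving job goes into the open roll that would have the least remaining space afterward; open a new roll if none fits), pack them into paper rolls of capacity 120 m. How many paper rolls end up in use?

8

  80 → roll 1 (new)  [load 80/120]
  100 → roll 2 (new)  [load 100/120]
  50 → roll 3 (new)  [load 50/120]
  110 → roll 4 (new)  [load 110/120]
  20 → roll 2  [load 120/120]
  30 → roll 1  [load 110/120]
  40 → roll 3  [load 90/120]
  100 → roll 5 (new)  [load 100/120]
  50 → roll 6 (new)  [load 50/120]
  80 → roll 7 (new)  [load 80/120]
  70 → roll 6  [load 120/120]
  60 → roll 8 (new)  [load 60/120]
  60 → roll 8  [load 120/120]
  40 → roll 7  [load 120/120]
8 paper rolls opened.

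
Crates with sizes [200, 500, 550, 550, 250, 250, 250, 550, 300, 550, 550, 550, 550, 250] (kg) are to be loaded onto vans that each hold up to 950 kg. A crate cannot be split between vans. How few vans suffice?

8

Total = 550 + 550 + 550 + 550 + 550 + 550 + 550 + 500 + 300 + 250 + 250 + 250 + 250 + 200 = 5850 kg.
Lower bound: ⌈5850/950⌉ = 7 vans.
Also, 8 crates each exceed 475 kg, and no two of those can share a van, so at least 8 vans are needed.
A packing using 8 vans:
  van 1: 550 + 300 = 850
  van 2: 550 + 250 = 800
  van 3: 550 + 250 = 800
  van 4: 550 + 250 = 800
  van 5: 550 + 250 = 800
  van 6: 550 + 200 = 750
  van 7: 550 = 550
  van 8: 500 = 500
This matches the lower bound, so 8 is optimal.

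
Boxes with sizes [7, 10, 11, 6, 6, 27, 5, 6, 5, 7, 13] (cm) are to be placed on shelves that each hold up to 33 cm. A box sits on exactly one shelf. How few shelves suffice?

Total = 27 + 13 + 11 + 10 + 7 + 7 + 6 + 6 + 6 + 5 + 5 = 103 cm.
Lower bound: ⌈103/33⌉ = 4 shelves.
A packing using 4 shelves:
  shelf 1: 27 + 6 = 33
  shelf 2: 13 + 11 + 7 = 31
  shelf 3: 10 + 7 + 6 + 6 = 29
  shelf 4: 5 + 5 = 10
This matches the lower bound, so 4 is optimal.

4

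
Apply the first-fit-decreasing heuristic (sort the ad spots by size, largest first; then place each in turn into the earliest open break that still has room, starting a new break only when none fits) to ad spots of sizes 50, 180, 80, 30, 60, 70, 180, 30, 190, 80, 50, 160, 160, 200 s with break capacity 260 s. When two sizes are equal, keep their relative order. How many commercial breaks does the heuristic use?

Sorted descending: 200, 190, 180, 180, 160, 160, 80, 80, 70, 60, 50, 50, 30, 30.
  200 → break 1 (new)  [load 200/260]
  190 → break 2 (new)  [load 190/260]
  180 → break 3 (new)  [load 180/260]
  180 → break 4 (new)  [load 180/260]
  160 → break 5 (new)  [load 160/260]
  160 → break 6 (new)  [load 160/260]
  80 → break 3  [load 260/260]
  80 → break 4  [load 260/260]
  70 → break 2  [load 260/260]
  60 → break 1  [load 260/260]
  50 → break 5  [load 210/260]
  50 → break 5  [load 260/260]
  30 → break 6  [load 190/260]
  30 → break 6  [load 220/260]
6 commercial breaks opened.

6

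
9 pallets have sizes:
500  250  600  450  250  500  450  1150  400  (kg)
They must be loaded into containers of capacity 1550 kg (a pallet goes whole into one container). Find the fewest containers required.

3

Total = 1150 + 600 + 500 + 500 + 450 + 450 + 400 + 250 + 250 = 4550 kg.
Lower bound: ⌈4550/1550⌉ = 3 containers.
A packing using 3 containers:
  container 1: 1150 + 400 = 1550
  container 2: 600 + 500 + 450 = 1550
  container 3: 500 + 450 + 250 + 250 = 1450
This matches the lower bound, so 3 is optimal.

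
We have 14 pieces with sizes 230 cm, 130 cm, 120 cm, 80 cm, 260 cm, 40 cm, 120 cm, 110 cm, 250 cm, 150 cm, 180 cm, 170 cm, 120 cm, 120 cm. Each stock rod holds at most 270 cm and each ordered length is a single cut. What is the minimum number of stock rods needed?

9

Total = 260 + 250 + 230 + 180 + 170 + 150 + 130 + 120 + 120 + 120 + 120 + 110 + 80 + 40 = 2080 cm.
Lower bound: ⌈2080/270⌉ = 8 stock rods.
A packing using 9 stock rods:
  stock rod 1: 260 = 260
  stock rod 2: 250 = 250
  stock rod 3: 230 + 40 = 270
  stock rod 4: 180 + 80 = 260
  stock rod 5: 170 = 170
  stock rod 6: 150 + 120 = 270
  stock rod 7: 130 + 120 = 250
  stock rod 8: 120 + 120 = 240
  stock rod 9: 110 = 110
No arrangement into 8 stock rods stays within capacity, so 9 is optimal.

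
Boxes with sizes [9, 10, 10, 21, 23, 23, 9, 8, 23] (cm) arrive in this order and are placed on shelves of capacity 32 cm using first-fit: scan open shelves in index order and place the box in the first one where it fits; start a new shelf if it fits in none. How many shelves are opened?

5

  9 → shelf 1 (new)  [load 9/32]
  10 → shelf 1  [load 19/32]
  10 → shelf 1  [load 29/32]
  21 → shelf 2 (new)  [load 21/32]
  23 → shelf 3 (new)  [load 23/32]
  23 → shelf 4 (new)  [load 23/32]
  9 → shelf 2  [load 30/32]
  8 → shelf 3  [load 31/32]
  23 → shelf 5 (new)  [load 23/32]
5 shelves opened.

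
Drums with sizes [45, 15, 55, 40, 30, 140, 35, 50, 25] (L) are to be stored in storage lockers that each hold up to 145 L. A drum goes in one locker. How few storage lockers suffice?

Total = 140 + 55 + 50 + 45 + 40 + 35 + 30 + 25 + 15 = 435 L.
Lower bound: ⌈435/145⌉ = 3 storage lockers.
A packing using 4 storage lockers:
  locker 1: 140 = 140
  locker 2: 55 + 50 + 40 = 145
  locker 3: 45 + 35 + 30 + 25 = 135
  locker 4: 15 = 15
No arrangement into 3 storage lockers stays within capacity, so 4 is optimal.

4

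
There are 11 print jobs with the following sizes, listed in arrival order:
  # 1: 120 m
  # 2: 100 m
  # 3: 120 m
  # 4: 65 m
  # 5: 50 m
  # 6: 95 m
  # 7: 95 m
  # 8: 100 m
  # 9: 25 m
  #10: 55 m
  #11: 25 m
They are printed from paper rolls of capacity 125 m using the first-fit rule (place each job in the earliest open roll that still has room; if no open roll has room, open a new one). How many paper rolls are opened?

  120 → roll 1 (new)  [load 120/125]
  100 → roll 2 (new)  [load 100/125]
  120 → roll 3 (new)  [load 120/125]
  65 → roll 4 (new)  [load 65/125]
  50 → roll 4  [load 115/125]
  95 → roll 5 (new)  [load 95/125]
  95 → roll 6 (new)  [load 95/125]
  100 → roll 7 (new)  [load 100/125]
  25 → roll 2  [load 125/125]
  55 → roll 8 (new)  [load 55/125]
  25 → roll 5  [load 120/125]
8 paper rolls opened.

8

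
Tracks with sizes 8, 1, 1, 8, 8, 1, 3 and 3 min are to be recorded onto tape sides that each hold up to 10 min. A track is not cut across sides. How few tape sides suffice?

4

Total = 8 + 8 + 8 + 3 + 3 + 1 + 1 + 1 = 33 min.
Lower bound: ⌈33/10⌉ = 4 tape sides.
A packing using 4 tape sides:
  side 1: 8 + 1 + 1 = 10
  side 2: 8 + 1 = 9
  side 3: 8 = 8
  side 4: 3 + 3 = 6
This matches the lower bound, so 4 is optimal.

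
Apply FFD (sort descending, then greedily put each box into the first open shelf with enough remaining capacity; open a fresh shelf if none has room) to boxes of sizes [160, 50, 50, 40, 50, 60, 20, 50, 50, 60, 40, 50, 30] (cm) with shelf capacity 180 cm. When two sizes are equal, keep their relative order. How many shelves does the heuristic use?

4

Sorted descending: 160, 60, 60, 50, 50, 50, 50, 50, 50, 40, 40, 30, 20.
  160 → shelf 1 (new)  [load 160/180]
  60 → shelf 2 (new)  [load 60/180]
  60 → shelf 2  [load 120/180]
  50 → shelf 2  [load 170/180]
  50 → shelf 3 (new)  [load 50/180]
  50 → shelf 3  [load 100/180]
  50 → shelf 3  [load 150/180]
  50 → shelf 4 (new)  [load 50/180]
  50 → shelf 4  [load 100/180]
  40 → shelf 4  [load 140/180]
  40 → shelf 4  [load 180/180]
  30 → shelf 3  [load 180/180]
  20 → shelf 1  [load 180/180]
4 shelves opened.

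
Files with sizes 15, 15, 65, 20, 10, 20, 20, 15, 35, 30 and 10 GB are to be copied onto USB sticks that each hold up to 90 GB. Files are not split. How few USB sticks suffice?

3

Total = 65 + 35 + 30 + 20 + 20 + 20 + 15 + 15 + 15 + 10 + 10 = 255 GB.
Lower bound: ⌈255/90⌉ = 3 USB sticks.
A packing using 3 USB sticks:
  USB stick 1: 65 + 20 = 85
  USB stick 2: 35 + 30 + 20 = 85
  USB stick 3: 20 + 15 + 15 + 15 + 10 + 10 = 85
This matches the lower bound, so 3 is optimal.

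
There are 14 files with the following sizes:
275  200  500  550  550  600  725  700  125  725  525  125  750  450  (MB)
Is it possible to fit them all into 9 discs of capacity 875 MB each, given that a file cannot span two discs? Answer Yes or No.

No

Total = 6800 MB; ⌈6800/875⌉ = 8.
10 files each exceed half the capacity and cannot share a disc, forcing at least 10 discs.
At least 10 discs are required, but only 9 are allowed.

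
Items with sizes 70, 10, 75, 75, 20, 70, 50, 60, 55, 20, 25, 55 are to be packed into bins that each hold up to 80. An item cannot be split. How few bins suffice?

Total = 75 + 75 + 70 + 70 + 60 + 55 + 55 + 50 + 25 + 20 + 20 + 10 = 585.
Lower bound: ⌈585/80⌉ = 8 bins.
A packing using 8 bins:
  bin 1: 75 = 75
  bin 2: 75 = 75
  bin 3: 70 + 10 = 80
  bin 4: 70 = 70
  bin 5: 60 + 20 = 80
  bin 6: 55 + 25 = 80
  bin 7: 55 + 20 = 75
  bin 8: 50 = 50
This matches the lower bound, so 8 is optimal.

8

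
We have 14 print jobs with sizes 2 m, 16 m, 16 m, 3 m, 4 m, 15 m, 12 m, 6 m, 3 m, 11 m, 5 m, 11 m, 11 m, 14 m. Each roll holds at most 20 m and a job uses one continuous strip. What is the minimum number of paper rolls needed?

8

Total = 16 + 16 + 15 + 14 + 12 + 11 + 11 + 11 + 6 + 5 + 4 + 3 + 3 + 2 = 129 m.
Lower bound: ⌈129/20⌉ = 7 paper rolls.
Also, 8 print jobs each exceed 10 m, and no two of those can share a roll, so at least 8 paper rolls are needed.
A packing using 8 paper rolls:
  roll 1: 16 + 4 = 20
  roll 2: 16 + 3 = 19
  roll 3: 15 + 5 = 20
  roll 4: 14 + 6 = 20
  roll 5: 12 + 3 + 2 = 17
  roll 6: 11 = 11
  roll 7: 11 = 11
  roll 8: 11 = 11
This matches the lower bound, so 8 is optimal.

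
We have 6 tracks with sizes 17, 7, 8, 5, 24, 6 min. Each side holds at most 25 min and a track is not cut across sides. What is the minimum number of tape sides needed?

Total = 24 + 17 + 8 + 7 + 6 + 5 = 67 min.
Lower bound: ⌈67/25⌉ = 3 tape sides.
A packing using 3 tape sides:
  side 1: 24 = 24
  side 2: 17 + 8 = 25
  side 3: 7 + 6 + 5 = 18
This matches the lower bound, so 3 is optimal.

3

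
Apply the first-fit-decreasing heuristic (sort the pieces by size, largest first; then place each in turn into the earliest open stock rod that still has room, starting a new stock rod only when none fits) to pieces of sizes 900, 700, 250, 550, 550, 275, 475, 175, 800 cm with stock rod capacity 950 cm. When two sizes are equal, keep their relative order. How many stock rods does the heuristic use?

6

Sorted descending: 900, 800, 700, 550, 550, 475, 275, 250, 175.
  900 → stock rod 1 (new)  [load 900/950]
  800 → stock rod 2 (new)  [load 800/950]
  700 → stock rod 3 (new)  [load 700/950]
  550 → stock rod 4 (new)  [load 550/950]
  550 → stock rod 5 (new)  [load 550/950]
  475 → stock rod 6 (new)  [load 475/950]
  275 → stock rod 4  [load 825/950]
  250 → stock rod 3  [load 950/950]
  175 → stock rod 5  [load 725/950]
6 stock rods opened.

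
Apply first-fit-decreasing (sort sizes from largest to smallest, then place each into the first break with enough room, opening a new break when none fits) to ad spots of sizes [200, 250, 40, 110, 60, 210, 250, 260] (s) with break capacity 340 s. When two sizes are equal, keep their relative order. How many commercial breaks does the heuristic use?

Sorted descending: 260, 250, 250, 210, 200, 110, 60, 40.
  260 → break 1 (new)  [load 260/340]
  250 → break 2 (new)  [load 250/340]
  250 → break 3 (new)  [load 250/340]
  210 → break 4 (new)  [load 210/340]
  200 → break 5 (new)  [load 200/340]
  110 → break 4  [load 320/340]
  60 → break 1  [load 320/340]
  40 → break 2  [load 290/340]
5 commercial breaks opened.

5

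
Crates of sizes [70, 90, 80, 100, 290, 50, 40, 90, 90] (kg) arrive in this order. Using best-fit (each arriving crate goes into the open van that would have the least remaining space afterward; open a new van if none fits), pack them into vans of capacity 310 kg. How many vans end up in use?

  70 → van 1 (new)  [load 70/310]
  90 → van 1  [load 160/310]
  80 → van 1  [load 240/310]
  100 → van 2 (new)  [load 100/310]
  290 → van 3 (new)  [load 290/310]
  50 → van 1  [load 290/310]
  40 → van 2  [load 140/310]
  90 → van 2  [load 230/310]
  90 → van 4 (new)  [load 90/310]
4 vans opened.

4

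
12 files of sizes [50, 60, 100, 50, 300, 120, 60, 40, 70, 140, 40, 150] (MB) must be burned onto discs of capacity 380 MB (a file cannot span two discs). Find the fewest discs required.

4

Total = 300 + 150 + 140 + 120 + 100 + 70 + 60 + 60 + 50 + 50 + 40 + 40 = 1180 MB.
Lower bound: ⌈1180/380⌉ = 4 discs.
A packing using 4 discs:
  disc 1: 300 + 70 = 370
  disc 2: 150 + 140 + 60 = 350
  disc 3: 120 + 100 + 60 + 50 + 50 = 380
  disc 4: 40 + 40 = 80
This matches the lower bound, so 4 is optimal.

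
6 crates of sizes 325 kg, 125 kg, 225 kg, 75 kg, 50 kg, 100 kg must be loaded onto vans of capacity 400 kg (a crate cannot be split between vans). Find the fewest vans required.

3

Total = 325 + 225 + 125 + 100 + 75 + 50 = 900 kg.
Lower bound: ⌈900/400⌉ = 3 vans.
A packing using 3 vans:
  van 1: 325 + 75 = 400
  van 2: 225 + 125 + 50 = 400
  van 3: 100 = 100
This matches the lower bound, so 3 is optimal.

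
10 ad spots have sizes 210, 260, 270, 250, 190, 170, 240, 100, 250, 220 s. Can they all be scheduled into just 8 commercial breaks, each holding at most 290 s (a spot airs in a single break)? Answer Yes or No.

No

Total = 2160 s; ⌈2160/290⌉ = 8.
9 ad spots each exceed half the capacity and cannot share a break, forcing at least 9 commercial breaks.
At least 9 commercial breaks are required, but only 8 are allowed.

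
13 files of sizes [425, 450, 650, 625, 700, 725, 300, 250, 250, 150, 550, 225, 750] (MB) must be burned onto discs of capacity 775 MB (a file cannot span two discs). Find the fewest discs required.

9

Total = 750 + 725 + 700 + 650 + 625 + 550 + 450 + 425 + 300 + 250 + 250 + 225 + 150 = 6050 MB.
Lower bound: ⌈6050/775⌉ = 8 discs.
A packing using 9 discs:
  disc 1: 750 = 750
  disc 2: 725 = 725
  disc 3: 700 = 700
  disc 4: 650 = 650
  disc 5: 625 + 150 = 775
  disc 6: 550 + 225 = 775
  disc 7: 450 + 300 = 750
  disc 8: 425 + 250 = 675
  disc 9: 250 = 250
No arrangement into 8 discs stays within capacity, so 9 is optimal.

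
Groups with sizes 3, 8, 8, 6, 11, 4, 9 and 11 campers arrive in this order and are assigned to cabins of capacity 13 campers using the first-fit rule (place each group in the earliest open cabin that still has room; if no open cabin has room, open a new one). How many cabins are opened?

  3 → cabin 1 (new)  [load 3/13]
  8 → cabin 1  [load 11/13]
  8 → cabin 2 (new)  [load 8/13]
  6 → cabin 3 (new)  [load 6/13]
  11 → cabin 4 (new)  [load 11/13]
  4 → cabin 2  [load 12/13]
  9 → cabin 5 (new)  [load 9/13]
  11 → cabin 6 (new)  [load 11/13]
6 cabins opened.

6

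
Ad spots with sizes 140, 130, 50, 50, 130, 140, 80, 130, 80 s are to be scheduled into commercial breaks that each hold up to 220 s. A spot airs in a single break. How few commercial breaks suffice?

Total = 140 + 140 + 130 + 130 + 130 + 80 + 80 + 50 + 50 = 930 s.
Lower bound: ⌈930/220⌉ = 5 commercial breaks.
A packing using 5 commercial breaks:
  break 1: 140 + 80 = 220
  break 2: 140 + 80 = 220
  break 3: 130 + 50 = 180
  break 4: 130 + 50 = 180
  break 5: 130 = 130
This matches the lower bound, so 5 is optimal.

5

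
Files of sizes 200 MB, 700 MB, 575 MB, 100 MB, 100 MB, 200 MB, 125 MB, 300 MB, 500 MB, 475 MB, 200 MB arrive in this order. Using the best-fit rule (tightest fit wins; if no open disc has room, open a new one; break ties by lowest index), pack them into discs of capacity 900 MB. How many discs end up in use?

5

  200 → disc 1 (new)  [load 200/900]
  700 → disc 1  [load 900/900]
  575 → disc 2 (new)  [load 575/900]
  100 → disc 2  [load 675/900]
  100 → disc 2  [load 775/900]
  200 → disc 3 (new)  [load 200/900]
  125 → disc 2  [load 900/900]
  300 → disc 3  [load 500/900]
  500 → disc 4 (new)  [load 500/900]
  475 → disc 5 (new)  [load 475/900]
  200 → disc 3  [load 700/900]
5 discs opened.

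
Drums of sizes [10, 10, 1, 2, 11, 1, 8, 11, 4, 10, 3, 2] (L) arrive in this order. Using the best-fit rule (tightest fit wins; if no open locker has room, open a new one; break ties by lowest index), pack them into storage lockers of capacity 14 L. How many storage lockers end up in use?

6

  10 → locker 1 (new)  [load 10/14]
  10 → locker 2 (new)  [load 10/14]
  1 → locker 1  [load 11/14]
  2 → locker 1  [load 13/14]
  11 → locker 3 (new)  [load 11/14]
  1 → locker 1  [load 14/14]
  8 → locker 4 (new)  [load 8/14]
  11 → locker 5 (new)  [load 11/14]
  4 → locker 2  [load 14/14]
  10 → locker 6 (new)  [load 10/14]
  3 → locker 3  [load 14/14]
  2 → locker 5  [load 13/14]
6 storage lockers opened.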